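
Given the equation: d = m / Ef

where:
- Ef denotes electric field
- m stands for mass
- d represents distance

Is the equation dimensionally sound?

No

Ef (electric field) has dimensions [I^-1 L M T^-3].
m (mass) has dimensions [M].
d (distance) has dimensions [L].

Left side: [L]
Right side: [I L^-1 T^3]

The two sides have different dimensions, so the equation is NOT dimensionally consistent.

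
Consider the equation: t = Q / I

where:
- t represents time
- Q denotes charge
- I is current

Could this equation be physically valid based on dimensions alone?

Yes

t (time) has dimensions [T].
Q (charge) has dimensions [I T].
I (current) has dimensions [I].

Left side: [T]
Right side: [T]

Both sides have the same dimensions, so the equation is dimensionally consistent.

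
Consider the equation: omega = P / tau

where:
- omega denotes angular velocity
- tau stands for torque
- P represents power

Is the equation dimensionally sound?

Yes

omega (angular velocity) has dimensions [T^-1].
tau (torque) has dimensions [L^2 M T^-2].
P (power) has dimensions [L^2 M T^-3].

Left side: [T^-1]
Right side: [T^-1]

Both sides have the same dimensions, so the equation is dimensionally consistent.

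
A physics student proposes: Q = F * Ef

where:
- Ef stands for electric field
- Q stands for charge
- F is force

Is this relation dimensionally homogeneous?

No

Ef (electric field) has dimensions [I^-1 L M T^-3].
Q (charge) has dimensions [I T].
F (force) has dimensions [L M T^-2].

Left side: [I T]
Right side: [I^-1 L^2 M^2 T^-5]

The two sides have different dimensions, so the equation is NOT dimensionally consistent.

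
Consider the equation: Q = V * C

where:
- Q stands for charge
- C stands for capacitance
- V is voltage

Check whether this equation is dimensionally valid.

Yes

Q (charge) has dimensions [I T].
C (capacitance) has dimensions [I^2 L^-2 M^-1 T^4].
V (voltage) has dimensions [I^-1 L^2 M T^-3].

Left side: [I T]
Right side: [I T]

Both sides have the same dimensions, so the equation is dimensionally consistent.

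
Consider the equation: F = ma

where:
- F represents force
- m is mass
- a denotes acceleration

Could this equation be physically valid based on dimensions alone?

Yes

F (force) has dimensions [L M T^-2].
m (mass) has dimensions [M].
a (acceleration) has dimensions [L T^-2].

Left side: [L M T^-2]
Right side: [L M T^-2]

Both sides have the same dimensions, so the equation is dimensionally consistent.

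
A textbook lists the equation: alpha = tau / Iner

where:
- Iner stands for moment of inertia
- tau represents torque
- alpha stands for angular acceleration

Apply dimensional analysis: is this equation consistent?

Yes

Iner (moment of inertia) has dimensions [L^2 M].
tau (torque) has dimensions [L^2 M T^-2].
alpha (angular acceleration) has dimensions [T^-2].

Left side: [T^-2]
Right side: [T^-2]

Both sides have the same dimensions, so the equation is dimensionally consistent.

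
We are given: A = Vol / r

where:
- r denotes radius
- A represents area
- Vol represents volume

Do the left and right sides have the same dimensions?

Yes

r (radius) has dimensions [L].
A (area) has dimensions [L^2].
Vol (volume) has dimensions [L^3].

Left side: [L^2]
Right side: [L^2]

Both sides have the same dimensions, so the equation is dimensionally consistent.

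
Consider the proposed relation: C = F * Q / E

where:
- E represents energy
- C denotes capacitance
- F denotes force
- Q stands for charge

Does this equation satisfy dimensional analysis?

No

E (energy) has dimensions [L^2 M T^-2].
C (capacitance) has dimensions [I^2 L^-2 M^-1 T^4].
F (force) has dimensions [L M T^-2].
Q (charge) has dimensions [I T].

Left side: [I^2 L^-2 M^-1 T^4]
Right side: [I L^-1 T]

The two sides have different dimensions, so the equation is NOT dimensionally consistent.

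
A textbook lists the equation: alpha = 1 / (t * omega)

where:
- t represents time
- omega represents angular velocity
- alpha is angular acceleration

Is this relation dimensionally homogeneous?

No

t (time) has dimensions [T].
omega (angular velocity) has dimensions [T^-1].
alpha (angular acceleration) has dimensions [T^-2].

Left side: [T^-2]
Right side: [dimensionless]

The two sides have different dimensions, so the equation is NOT dimensionally consistent.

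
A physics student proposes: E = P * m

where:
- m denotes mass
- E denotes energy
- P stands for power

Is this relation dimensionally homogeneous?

No

m (mass) has dimensions [M].
E (energy) has dimensions [L^2 M T^-2].
P (power) has dimensions [L^2 M T^-3].

Left side: [L^2 M T^-2]
Right side: [L^2 M^2 T^-3]

The two sides have different dimensions, so the equation is NOT dimensionally consistent.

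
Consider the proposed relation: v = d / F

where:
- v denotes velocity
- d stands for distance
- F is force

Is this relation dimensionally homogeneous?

No

v (velocity) has dimensions [L T^-1].
d (distance) has dimensions [L].
F (force) has dimensions [L M T^-2].

Left side: [L T^-1]
Right side: [M^-1 T^2]

The two sides have different dimensions, so the equation is NOT dimensionally consistent.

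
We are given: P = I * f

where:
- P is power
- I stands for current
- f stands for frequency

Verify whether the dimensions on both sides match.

No

P (power) has dimensions [L^2 M T^-3].
I (current) has dimensions [I].
f (frequency) has dimensions [T^-1].

Left side: [L^2 M T^-3]
Right side: [I T^-1]

The two sides have different dimensions, so the equation is NOT dimensionally consistent.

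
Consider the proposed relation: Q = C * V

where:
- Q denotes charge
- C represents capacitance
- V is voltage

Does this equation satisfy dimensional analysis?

Yes

Q (charge) has dimensions [I T].
C (capacitance) has dimensions [I^2 L^-2 M^-1 T^4].
V (voltage) has dimensions [I^-1 L^2 M T^-3].

Left side: [I T]
Right side: [I T]

Both sides have the same dimensions, so the equation is dimensionally consistent.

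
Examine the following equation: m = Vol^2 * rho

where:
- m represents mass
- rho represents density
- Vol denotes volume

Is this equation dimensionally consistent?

No

m (mass) has dimensions [M].
rho (density) has dimensions [L^-3 M].
Vol (volume) has dimensions [L^3].

Left side: [M]
Right side: [L^3 M]

The two sides have different dimensions, so the equation is NOT dimensionally consistent.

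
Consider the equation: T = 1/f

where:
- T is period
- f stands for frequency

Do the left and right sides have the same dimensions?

Yes

T (period) has dimensions [T].
f (frequency) has dimensions [T^-1].

Left side: [T]
Right side: [T]

Both sides have the same dimensions, so the equation is dimensionally consistent.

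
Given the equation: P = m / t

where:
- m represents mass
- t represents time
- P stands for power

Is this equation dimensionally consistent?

No

m (mass) has dimensions [M].
t (time) has dimensions [T].
P (power) has dimensions [L^2 M T^-3].

Left side: [L^2 M T^-3]
Right side: [M T^-1]

The two sides have different dimensions, so the equation is NOT dimensionally consistent.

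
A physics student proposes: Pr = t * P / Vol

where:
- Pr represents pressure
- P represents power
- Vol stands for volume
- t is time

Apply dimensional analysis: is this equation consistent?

Yes

Pr (pressure) has dimensions [L^-1 M T^-2].
P (power) has dimensions [L^2 M T^-3].
Vol (volume) has dimensions [L^3].
t (time) has dimensions [T].

Left side: [L^-1 M T^-2]
Right side: [L^-1 M T^-2]

Both sides have the same dimensions, so the equation is dimensionally consistent.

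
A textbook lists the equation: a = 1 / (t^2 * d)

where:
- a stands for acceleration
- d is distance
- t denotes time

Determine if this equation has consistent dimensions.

No

a (acceleration) has dimensions [L T^-2].
d (distance) has dimensions [L].
t (time) has dimensions [T].

Left side: [L T^-2]
Right side: [L^-1 T^-2]

The two sides have different dimensions, so the equation is NOT dimensionally consistent.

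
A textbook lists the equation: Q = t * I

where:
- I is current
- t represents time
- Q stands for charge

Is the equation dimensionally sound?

Yes

I (current) has dimensions [I].
t (time) has dimensions [T].
Q (charge) has dimensions [I T].

Left side: [I T]
Right side: [I T]

Both sides have the same dimensions, so the equation is dimensionally consistent.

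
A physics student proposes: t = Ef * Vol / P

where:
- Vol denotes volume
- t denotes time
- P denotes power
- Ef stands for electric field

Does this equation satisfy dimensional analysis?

No

Vol (volume) has dimensions [L^3].
t (time) has dimensions [T].
P (power) has dimensions [L^2 M T^-3].
Ef (electric field) has dimensions [I^-1 L M T^-3].

Left side: [T]
Right side: [I^-1 L^2]

The two sides have different dimensions, so the equation is NOT dimensionally consistent.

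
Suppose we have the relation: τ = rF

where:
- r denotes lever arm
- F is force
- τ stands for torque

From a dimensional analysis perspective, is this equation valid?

Yes

r (lever arm) has dimensions [L].
F (force) has dimensions [L M T^-2].
τ (torque) has dimensions [L^2 M T^-2].

Left side: [L^2 M T^-2]
Right side: [L^2 M T^-2]

Both sides have the same dimensions, so the equation is dimensionally consistent.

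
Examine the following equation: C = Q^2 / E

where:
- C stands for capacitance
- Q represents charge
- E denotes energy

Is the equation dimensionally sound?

Yes

C (capacitance) has dimensions [I^2 L^-2 M^-1 T^4].
Q (charge) has dimensions [I T].
E (energy) has dimensions [L^2 M T^-2].

Left side: [I^2 L^-2 M^-1 T^4]
Right side: [I^2 L^-2 M^-1 T^4]

Both sides have the same dimensions, so the equation is dimensionally consistent.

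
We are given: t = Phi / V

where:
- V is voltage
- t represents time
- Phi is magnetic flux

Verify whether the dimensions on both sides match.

Yes

V (voltage) has dimensions [I^-1 L^2 M T^-3].
t (time) has dimensions [T].
Phi (magnetic flux) has dimensions [I^-1 L^2 M T^-2].

Left side: [T]
Right side: [T]

Both sides have the same dimensions, so the equation is dimensionally consistent.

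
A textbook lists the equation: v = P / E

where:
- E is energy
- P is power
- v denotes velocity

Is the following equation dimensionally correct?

No

E (energy) has dimensions [L^2 M T^-2].
P (power) has dimensions [L^2 M T^-3].
v (velocity) has dimensions [L T^-1].

Left side: [L T^-1]
Right side: [T^-1]

The two sides have different dimensions, so the equation is NOT dimensionally consistent.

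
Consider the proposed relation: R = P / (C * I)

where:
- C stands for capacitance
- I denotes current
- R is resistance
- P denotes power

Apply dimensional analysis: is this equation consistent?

No

C (capacitance) has dimensions [I^2 L^-2 M^-1 T^4].
I (current) has dimensions [I].
R (resistance) has dimensions [I^-2 L^2 M T^-3].
P (power) has dimensions [L^2 M T^-3].

Left side: [I^-2 L^2 M T^-3]
Right side: [I^-3 L^4 M^2 T^-7]

The two sides have different dimensions, so the equation is NOT dimensionally consistent.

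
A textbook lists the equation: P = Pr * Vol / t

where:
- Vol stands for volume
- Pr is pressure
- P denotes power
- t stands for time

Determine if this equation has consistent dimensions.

Yes

Vol (volume) has dimensions [L^3].
Pr (pressure) has dimensions [L^-1 M T^-2].
P (power) has dimensions [L^2 M T^-3].
t (time) has dimensions [T].

Left side: [L^2 M T^-3]
Right side: [L^2 M T^-3]

Both sides have the same dimensions, so the equation is dimensionally consistent.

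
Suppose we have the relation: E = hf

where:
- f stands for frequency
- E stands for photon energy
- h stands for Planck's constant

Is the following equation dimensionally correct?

Yes

f (frequency) has dimensions [T^-1].
E (photon energy) has dimensions [L^2 M T^-2].
h (Planck's constant) has dimensions [L^2 M T^-1].

Left side: [L^2 M T^-2]
Right side: [L^2 M T^-2]

Both sides have the same dimensions, so the equation is dimensionally consistent.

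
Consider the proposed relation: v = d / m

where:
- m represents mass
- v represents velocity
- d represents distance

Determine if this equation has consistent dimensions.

No

m (mass) has dimensions [M].
v (velocity) has dimensions [L T^-1].
d (distance) has dimensions [L].

Left side: [L T^-1]
Right side: [L M^-1]

The two sides have different dimensions, so the equation is NOT dimensionally consistent.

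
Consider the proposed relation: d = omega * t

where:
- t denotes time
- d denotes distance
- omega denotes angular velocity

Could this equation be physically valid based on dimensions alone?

No

t (time) has dimensions [T].
d (distance) has dimensions [L].
omega (angular velocity) has dimensions [T^-1].

Left side: [L]
Right side: [dimensionless]

The two sides have different dimensions, so the equation is NOT dimensionally consistent.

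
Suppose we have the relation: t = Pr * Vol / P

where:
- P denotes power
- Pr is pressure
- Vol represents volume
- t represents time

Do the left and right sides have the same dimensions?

Yes

P (power) has dimensions [L^2 M T^-3].
Pr (pressure) has dimensions [L^-1 M T^-2].
Vol (volume) has dimensions [L^3].
t (time) has dimensions [T].

Left side: [T]
Right side: [T]

Both sides have the same dimensions, so the equation is dimensionally consistent.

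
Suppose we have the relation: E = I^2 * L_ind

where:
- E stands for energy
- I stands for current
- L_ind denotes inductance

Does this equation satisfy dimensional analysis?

Yes

E (energy) has dimensions [L^2 M T^-2].
I (current) has dimensions [I].
L_ind (inductance) has dimensions [I^-2 L^2 M T^-2].

Left side: [L^2 M T^-2]
Right side: [L^2 M T^-2]

Both sides have the same dimensions, so the equation is dimensionally consistent.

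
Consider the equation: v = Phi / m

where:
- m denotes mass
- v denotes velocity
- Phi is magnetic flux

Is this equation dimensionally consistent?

No

m (mass) has dimensions [M].
v (velocity) has dimensions [L T^-1].
Phi (magnetic flux) has dimensions [I^-1 L^2 M T^-2].

Left side: [L T^-1]
Right side: [I^-1 L^2 T^-2]

The two sides have different dimensions, so the equation is NOT dimensionally consistent.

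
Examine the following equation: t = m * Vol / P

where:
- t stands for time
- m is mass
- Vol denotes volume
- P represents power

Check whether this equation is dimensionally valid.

No

t (time) has dimensions [T].
m (mass) has dimensions [M].
Vol (volume) has dimensions [L^3].
P (power) has dimensions [L^2 M T^-3].

Left side: [T]
Right side: [L T^3]

The two sides have different dimensions, so the equation is NOT dimensionally consistent.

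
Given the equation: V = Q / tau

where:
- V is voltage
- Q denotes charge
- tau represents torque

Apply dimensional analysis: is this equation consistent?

No

V (voltage) has dimensions [I^-1 L^2 M T^-3].
Q (charge) has dimensions [I T].
tau (torque) has dimensions [L^2 M T^-2].

Left side: [I^-1 L^2 M T^-3]
Right side: [I L^-2 M^-1 T^3]

The two sides have different dimensions, so the equation is NOT dimensionally consistent.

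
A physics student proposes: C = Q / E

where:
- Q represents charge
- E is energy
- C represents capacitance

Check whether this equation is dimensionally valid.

No

Q (charge) has dimensions [I T].
E (energy) has dimensions [L^2 M T^-2].
C (capacitance) has dimensions [I^2 L^-2 M^-1 T^4].

Left side: [I^2 L^-2 M^-1 T^4]
Right side: [I L^-2 M^-1 T^3]

The two sides have different dimensions, so the equation is NOT dimensionally consistent.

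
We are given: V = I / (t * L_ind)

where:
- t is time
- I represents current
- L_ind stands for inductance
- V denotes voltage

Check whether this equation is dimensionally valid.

No

t (time) has dimensions [T].
I (current) has dimensions [I].
L_ind (inductance) has dimensions [I^-2 L^2 M T^-2].
V (voltage) has dimensions [I^-1 L^2 M T^-3].

Left side: [I^-1 L^2 M T^-3]
Right side: [I^3 L^-2 M^-1 T]

The two sides have different dimensions, so the equation is NOT dimensionally consistent.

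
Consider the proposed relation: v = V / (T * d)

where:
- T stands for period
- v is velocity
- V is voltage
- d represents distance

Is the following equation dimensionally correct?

No

T (period) has dimensions [T].
v (velocity) has dimensions [L T^-1].
V (voltage) has dimensions [I^-1 L^2 M T^-3].
d (distance) has dimensions [L].

Left side: [L T^-1]
Right side: [I^-1 L M T^-4]

The two sides have different dimensions, so the equation is NOT dimensionally consistent.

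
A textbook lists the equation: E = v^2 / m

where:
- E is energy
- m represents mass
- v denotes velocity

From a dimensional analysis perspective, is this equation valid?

No

E (energy) has dimensions [L^2 M T^-2].
m (mass) has dimensions [M].
v (velocity) has dimensions [L T^-1].

Left side: [L^2 M T^-2]
Right side: [L^2 M^-1 T^-2]

The two sides have different dimensions, so the equation is NOT dimensionally consistent.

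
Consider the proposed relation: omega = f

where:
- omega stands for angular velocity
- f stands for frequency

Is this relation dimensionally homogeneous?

Yes

omega (angular velocity) has dimensions [T^-1].
f (frequency) has dimensions [T^-1].

Left side: [T^-1]
Right side: [T^-1]

Both sides have the same dimensions, so the equation is dimensionally consistent.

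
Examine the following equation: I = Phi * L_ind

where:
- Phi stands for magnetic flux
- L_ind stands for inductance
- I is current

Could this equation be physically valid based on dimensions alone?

No

Phi (magnetic flux) has dimensions [I^-1 L^2 M T^-2].
L_ind (inductance) has dimensions [I^-2 L^2 M T^-2].
I (current) has dimensions [I].

Left side: [I]
Right side: [I^-3 L^4 M^2 T^-4]

The two sides have different dimensions, so the equation is NOT dimensionally consistent.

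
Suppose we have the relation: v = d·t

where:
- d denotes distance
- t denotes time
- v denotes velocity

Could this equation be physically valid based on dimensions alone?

No

d (distance) has dimensions [L].
t (time) has dimensions [T].
v (velocity) has dimensions [L T^-1].

Left side: [L T^-1]
Right side: [L T]

The two sides have different dimensions, so the equation is NOT dimensionally consistent.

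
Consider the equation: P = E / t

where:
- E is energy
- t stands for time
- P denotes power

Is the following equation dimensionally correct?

Yes

E (energy) has dimensions [L^2 M T^-2].
t (time) has dimensions [T].
P (power) has dimensions [L^2 M T^-3].

Left side: [L^2 M T^-3]
Right side: [L^2 M T^-3]

Both sides have the same dimensions, so the equation is dimensionally consistent.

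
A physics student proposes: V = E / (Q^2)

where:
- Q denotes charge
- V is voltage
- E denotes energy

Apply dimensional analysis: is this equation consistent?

No

Q (charge) has dimensions [I T].
V (voltage) has dimensions [I^-1 L^2 M T^-3].
E (energy) has dimensions [L^2 M T^-2].

Left side: [I^-1 L^2 M T^-3]
Right side: [I^-2 L^2 M T^-4]

The two sides have different dimensions, so the equation is NOT dimensionally consistent.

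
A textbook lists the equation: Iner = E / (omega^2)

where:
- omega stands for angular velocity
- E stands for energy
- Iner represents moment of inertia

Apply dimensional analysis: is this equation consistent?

Yes

omega (angular velocity) has dimensions [T^-1].
E (energy) has dimensions [L^2 M T^-2].
Iner (moment of inertia) has dimensions [L^2 M].

Left side: [L^2 M]
Right side: [L^2 M]

Both sides have the same dimensions, so the equation is dimensionally consistent.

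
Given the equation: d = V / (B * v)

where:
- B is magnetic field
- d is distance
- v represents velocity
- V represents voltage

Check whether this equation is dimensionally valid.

Yes

B (magnetic field) has dimensions [I^-1 M T^-2].
d (distance) has dimensions [L].
v (velocity) has dimensions [L T^-1].
V (voltage) has dimensions [I^-1 L^2 M T^-3].

Left side: [L]
Right side: [L]

Both sides have the same dimensions, so the equation is dimensionally consistent.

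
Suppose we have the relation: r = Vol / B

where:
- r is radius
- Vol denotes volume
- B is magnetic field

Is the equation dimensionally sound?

No

r (radius) has dimensions [L].
Vol (volume) has dimensions [L^3].
B (magnetic field) has dimensions [I^-1 M T^-2].

Left side: [L]
Right side: [I L^3 M^-1 T^2]

The two sides have different dimensions, so the equation is NOT dimensionally consistent.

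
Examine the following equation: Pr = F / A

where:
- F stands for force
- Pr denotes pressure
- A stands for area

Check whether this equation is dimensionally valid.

Yes

F (force) has dimensions [L M T^-2].
Pr (pressure) has dimensions [L^-1 M T^-2].
A (area) has dimensions [L^2].

Left side: [L^-1 M T^-2]
Right side: [L^-1 M T^-2]

Both sides have the same dimensions, so the equation is dimensionally consistent.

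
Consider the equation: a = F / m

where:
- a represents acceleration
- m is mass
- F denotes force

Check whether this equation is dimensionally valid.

Yes

a (acceleration) has dimensions [L T^-2].
m (mass) has dimensions [M].
F (force) has dimensions [L M T^-2].

Left side: [L T^-2]
Right side: [L T^-2]

Both sides have the same dimensions, so the equation is dimensionally consistent.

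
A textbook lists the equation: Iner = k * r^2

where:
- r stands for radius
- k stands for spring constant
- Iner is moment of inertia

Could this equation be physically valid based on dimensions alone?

No

r (radius) has dimensions [L].
k (spring constant) has dimensions [M T^-2].
Iner (moment of inertia) has dimensions [L^2 M].

Left side: [L^2 M]
Right side: [L^2 M T^-2]

The two sides have different dimensions, so the equation is NOT dimensionally consistent.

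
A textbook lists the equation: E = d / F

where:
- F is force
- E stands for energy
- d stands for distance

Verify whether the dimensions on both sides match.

No

F (force) has dimensions [L M T^-2].
E (energy) has dimensions [L^2 M T^-2].
d (distance) has dimensions [L].

Left side: [L^2 M T^-2]
Right side: [M^-1 T^2]

The two sides have different dimensions, so the equation is NOT dimensionally consistent.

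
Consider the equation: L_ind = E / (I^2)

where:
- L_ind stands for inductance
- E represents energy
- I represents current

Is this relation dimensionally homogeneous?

Yes

L_ind (inductance) has dimensions [I^-2 L^2 M T^-2].
E (energy) has dimensions [L^2 M T^-2].
I (current) has dimensions [I].

Left side: [I^-2 L^2 M T^-2]
Right side: [I^-2 L^2 M T^-2]

Both sides have the same dimensions, so the equation is dimensionally consistent.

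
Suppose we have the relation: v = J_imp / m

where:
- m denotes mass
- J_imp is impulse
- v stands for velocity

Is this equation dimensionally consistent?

Yes

m (mass) has dimensions [M].
J_imp (impulse) has dimensions [L M T^-1].
v (velocity) has dimensions [L T^-1].

Left side: [L T^-1]
Right side: [L T^-1]

Both sides have the same dimensions, so the equation is dimensionally consistent.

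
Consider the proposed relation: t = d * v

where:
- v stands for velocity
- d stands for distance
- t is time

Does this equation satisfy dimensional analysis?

No

v (velocity) has dimensions [L T^-1].
d (distance) has dimensions [L].
t (time) has dimensions [T].

Left side: [T]
Right side: [L^2 T^-1]

The two sides have different dimensions, so the equation is NOT dimensionally consistent.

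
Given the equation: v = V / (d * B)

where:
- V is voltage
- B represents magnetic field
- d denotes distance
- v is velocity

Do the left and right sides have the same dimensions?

Yes

V (voltage) has dimensions [I^-1 L^2 M T^-3].
B (magnetic field) has dimensions [I^-1 M T^-2].
d (distance) has dimensions [L].
v (velocity) has dimensions [L T^-1].

Left side: [L T^-1]
Right side: [L T^-1]

Both sides have the same dimensions, so the equation is dimensionally consistent.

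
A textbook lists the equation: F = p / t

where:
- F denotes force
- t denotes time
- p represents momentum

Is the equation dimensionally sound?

Yes

F (force) has dimensions [L M T^-2].
t (time) has dimensions [T].
p (momentum) has dimensions [L M T^-1].

Left side: [L M T^-2]
Right side: [L M T^-2]

Both sides have the same dimensions, so the equation is dimensionally consistent.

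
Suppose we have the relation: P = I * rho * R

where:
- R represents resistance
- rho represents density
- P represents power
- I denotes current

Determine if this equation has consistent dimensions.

No

R (resistance) has dimensions [I^-2 L^2 M T^-3].
rho (density) has dimensions [L^-3 M].
P (power) has dimensions [L^2 M T^-3].
I (current) has dimensions [I].

Left side: [L^2 M T^-3]
Right side: [I^-1 L^-1 M^2 T^-3]

The two sides have different dimensions, so the equation is NOT dimensionally consistent.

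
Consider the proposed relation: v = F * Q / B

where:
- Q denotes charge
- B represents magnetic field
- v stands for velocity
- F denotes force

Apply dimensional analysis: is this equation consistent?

No

Q (charge) has dimensions [I T].
B (magnetic field) has dimensions [I^-1 M T^-2].
v (velocity) has dimensions [L T^-1].
F (force) has dimensions [L M T^-2].

Left side: [L T^-1]
Right side: [I^2 L T]

The two sides have different dimensions, so the equation is NOT dimensionally consistent.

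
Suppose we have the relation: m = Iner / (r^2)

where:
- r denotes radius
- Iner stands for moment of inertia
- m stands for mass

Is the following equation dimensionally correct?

Yes

r (radius) has dimensions [L].
Iner (moment of inertia) has dimensions [L^2 M].
m (mass) has dimensions [M].

Left side: [M]
Right side: [M]

Both sides have the same dimensions, so the equation is dimensionally consistent.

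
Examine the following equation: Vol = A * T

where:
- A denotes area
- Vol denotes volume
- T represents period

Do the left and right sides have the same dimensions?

No

A (area) has dimensions [L^2].
Vol (volume) has dimensions [L^3].
T (period) has dimensions [T].

Left side: [L^3]
Right side: [L^2 T]

The two sides have different dimensions, so the equation is NOT dimensionally consistent.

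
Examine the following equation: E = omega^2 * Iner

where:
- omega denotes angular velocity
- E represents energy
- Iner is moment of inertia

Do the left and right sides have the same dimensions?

Yes

omega (angular velocity) has dimensions [T^-1].
E (energy) has dimensions [L^2 M T^-2].
Iner (moment of inertia) has dimensions [L^2 M].

Left side: [L^2 M T^-2]
Right side: [L^2 M T^-2]

Both sides have the same dimensions, so the equation is dimensionally consistent.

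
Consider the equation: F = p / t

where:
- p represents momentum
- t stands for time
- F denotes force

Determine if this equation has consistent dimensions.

Yes

p (momentum) has dimensions [L M T^-1].
t (time) has dimensions [T].
F (force) has dimensions [L M T^-2].

Left side: [L M T^-2]
Right side: [L M T^-2]

Both sides have the same dimensions, so the equation is dimensionally consistent.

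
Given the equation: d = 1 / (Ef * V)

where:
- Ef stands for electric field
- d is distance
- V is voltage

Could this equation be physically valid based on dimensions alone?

No

Ef (electric field) has dimensions [I^-1 L M T^-3].
d (distance) has dimensions [L].
V (voltage) has dimensions [I^-1 L^2 M T^-3].

Left side: [L]
Right side: [I^2 L^-3 M^-2 T^6]

The two sides have different dimensions, so the equation is NOT dimensionally consistent.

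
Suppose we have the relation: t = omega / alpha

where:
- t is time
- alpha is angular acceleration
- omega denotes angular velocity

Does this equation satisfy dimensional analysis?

Yes

t (time) has dimensions [T].
alpha (angular acceleration) has dimensions [T^-2].
omega (angular velocity) has dimensions [T^-1].

Left side: [T]
Right side: [T]

Both sides have the same dimensions, so the equation is dimensionally consistent.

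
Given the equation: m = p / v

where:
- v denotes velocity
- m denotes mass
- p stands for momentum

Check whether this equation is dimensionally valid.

Yes

v (velocity) has dimensions [L T^-1].
m (mass) has dimensions [M].
p (momentum) has dimensions [L M T^-1].

Left side: [M]
Right side: [M]

Both sides have the same dimensions, so the equation is dimensionally consistent.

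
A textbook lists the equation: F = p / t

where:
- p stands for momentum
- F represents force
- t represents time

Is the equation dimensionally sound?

Yes

p (momentum) has dimensions [L M T^-1].
F (force) has dimensions [L M T^-2].
t (time) has dimensions [T].

Left side: [L M T^-2]
Right side: [L M T^-2]

Both sides have the same dimensions, so the equation is dimensionally consistent.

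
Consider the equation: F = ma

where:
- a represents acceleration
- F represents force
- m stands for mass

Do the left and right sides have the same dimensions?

Yes

a (acceleration) has dimensions [L T^-2].
F (force) has dimensions [L M T^-2].
m (mass) has dimensions [M].

Left side: [L M T^-2]
Right side: [L M T^-2]

Both sides have the same dimensions, so the equation is dimensionally consistent.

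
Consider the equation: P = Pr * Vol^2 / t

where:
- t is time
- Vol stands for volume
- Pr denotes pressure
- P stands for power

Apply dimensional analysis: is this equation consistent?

No

t (time) has dimensions [T].
Vol (volume) has dimensions [L^3].
Pr (pressure) has dimensions [L^-1 M T^-2].
P (power) has dimensions [L^2 M T^-3].

Left side: [L^2 M T^-3]
Right side: [L^5 M T^-3]

The two sides have different dimensions, so the equation is NOT dimensionally consistent.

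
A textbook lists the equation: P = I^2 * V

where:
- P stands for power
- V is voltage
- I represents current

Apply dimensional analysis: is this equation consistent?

No

P (power) has dimensions [L^2 M T^-3].
V (voltage) has dimensions [I^-1 L^2 M T^-3].
I (current) has dimensions [I].

Left side: [L^2 M T^-3]
Right side: [I L^2 M T^-3]

The two sides have different dimensions, so the equation is NOT dimensionally consistent.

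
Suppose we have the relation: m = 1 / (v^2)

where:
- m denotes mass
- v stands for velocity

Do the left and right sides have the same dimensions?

No

m (mass) has dimensions [M].
v (velocity) has dimensions [L T^-1].

Left side: [M]
Right side: [L^-2 T^2]

The two sides have different dimensions, so the equation is NOT dimensionally consistent.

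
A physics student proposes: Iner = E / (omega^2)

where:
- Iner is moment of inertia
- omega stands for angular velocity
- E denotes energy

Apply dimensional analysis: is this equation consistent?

Yes

Iner (moment of inertia) has dimensions [L^2 M].
omega (angular velocity) has dimensions [T^-1].
E (energy) has dimensions [L^2 M T^-2].

Left side: [L^2 M]
Right side: [L^2 M]

Both sides have the same dimensions, so the equation is dimensionally consistent.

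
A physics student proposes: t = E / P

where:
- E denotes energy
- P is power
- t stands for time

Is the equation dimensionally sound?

Yes

E (energy) has dimensions [L^2 M T^-2].
P (power) has dimensions [L^2 M T^-3].
t (time) has dimensions [T].

Left side: [T]
Right side: [T]

Both sides have the same dimensions, so the equation is dimensionally consistent.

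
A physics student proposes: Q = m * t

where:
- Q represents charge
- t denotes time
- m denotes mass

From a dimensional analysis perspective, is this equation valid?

No

Q (charge) has dimensions [I T].
t (time) has dimensions [T].
m (mass) has dimensions [M].

Left side: [I T]
Right side: [M T]

The two sides have different dimensions, so the equation is NOT dimensionally consistent.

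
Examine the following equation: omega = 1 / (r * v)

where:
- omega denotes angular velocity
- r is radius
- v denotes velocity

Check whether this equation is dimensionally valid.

No

omega (angular velocity) has dimensions [T^-1].
r (radius) has dimensions [L].
v (velocity) has dimensions [L T^-1].

Left side: [T^-1]
Right side: [L^-2 T]

The two sides have different dimensions, so the equation is NOT dimensionally consistent.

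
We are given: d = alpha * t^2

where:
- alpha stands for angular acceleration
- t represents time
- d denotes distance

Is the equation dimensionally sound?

No

alpha (angular acceleration) has dimensions [T^-2].
t (time) has dimensions [T].
d (distance) has dimensions [L].

Left side: [L]
Right side: [dimensionless]

The two sides have different dimensions, so the equation is NOT dimensionally consistent.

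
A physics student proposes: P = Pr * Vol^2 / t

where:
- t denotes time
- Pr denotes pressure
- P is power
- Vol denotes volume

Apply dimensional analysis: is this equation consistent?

No

t (time) has dimensions [T].
Pr (pressure) has dimensions [L^-1 M T^-2].
P (power) has dimensions [L^2 M T^-3].
Vol (volume) has dimensions [L^3].

Left side: [L^2 M T^-3]
Right side: [L^5 M T^-3]

The two sides have different dimensions, so the equation is NOT dimensionally consistent.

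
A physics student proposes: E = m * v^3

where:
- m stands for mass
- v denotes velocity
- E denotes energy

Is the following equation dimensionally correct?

No

m (mass) has dimensions [M].
v (velocity) has dimensions [L T^-1].
E (energy) has dimensions [L^2 M T^-2].

Left side: [L^2 M T^-2]
Right side: [L^3 M T^-3]

The two sides have different dimensions, so the equation is NOT dimensionally consistent.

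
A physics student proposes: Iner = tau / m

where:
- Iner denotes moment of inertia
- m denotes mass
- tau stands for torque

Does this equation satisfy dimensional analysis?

No

Iner (moment of inertia) has dimensions [L^2 M].
m (mass) has dimensions [M].
tau (torque) has dimensions [L^2 M T^-2].

Left side: [L^2 M]
Right side: [L^2 T^-2]

The two sides have different dimensions, so the equation is NOT dimensionally consistent.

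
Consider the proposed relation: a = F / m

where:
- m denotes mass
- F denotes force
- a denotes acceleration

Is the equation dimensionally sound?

Yes

m (mass) has dimensions [M].
F (force) has dimensions [L M T^-2].
a (acceleration) has dimensions [L T^-2].

Left side: [L T^-2]
Right side: [L T^-2]

Both sides have the same dimensions, so the equation is dimensionally consistent.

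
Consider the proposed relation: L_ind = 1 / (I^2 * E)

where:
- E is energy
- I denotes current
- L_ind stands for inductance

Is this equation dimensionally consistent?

No

E (energy) has dimensions [L^2 M T^-2].
I (current) has dimensions [I].
L_ind (inductance) has dimensions [I^-2 L^2 M T^-2].

Left side: [I^-2 L^2 M T^-2]
Right side: [I^-2 L^-2 M^-1 T^2]

The two sides have different dimensions, so the equation is NOT dimensionally consistent.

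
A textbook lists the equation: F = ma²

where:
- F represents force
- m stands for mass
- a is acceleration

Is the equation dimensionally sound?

No

F (force) has dimensions [L M T^-2].
m (mass) has dimensions [M].
a (acceleration) has dimensions [L T^-2].

Left side: [L M T^-2]
Right side: [L^2 M T^-4]

The two sides have different dimensions, so the equation is NOT dimensionally consistent.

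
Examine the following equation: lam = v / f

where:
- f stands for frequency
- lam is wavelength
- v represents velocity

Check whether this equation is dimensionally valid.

Yes

f (frequency) has dimensions [T^-1].
lam (wavelength) has dimensions [L].
v (velocity) has dimensions [L T^-1].

Left side: [L]
Right side: [L]

Both sides have the same dimensions, so the equation is dimensionally consistent.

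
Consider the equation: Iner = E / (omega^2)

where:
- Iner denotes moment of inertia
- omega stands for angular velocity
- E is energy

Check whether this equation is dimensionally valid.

Yes

Iner (moment of inertia) has dimensions [L^2 M].
omega (angular velocity) has dimensions [T^-1].
E (energy) has dimensions [L^2 M T^-2].

Left side: [L^2 M]
Right side: [L^2 M]

Both sides have the same dimensions, so the equation is dimensionally consistent.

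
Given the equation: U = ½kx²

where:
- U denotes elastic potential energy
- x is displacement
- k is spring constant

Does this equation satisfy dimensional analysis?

Yes

U (elastic potential energy) has dimensions [L^2 M T^-2].
x (displacement) has dimensions [L].
k (spring constant) has dimensions [M T^-2].

Left side: [L^2 M T^-2]
Right side: [L^2 M T^-2]

Both sides have the same dimensions, so the equation is dimensionally consistent.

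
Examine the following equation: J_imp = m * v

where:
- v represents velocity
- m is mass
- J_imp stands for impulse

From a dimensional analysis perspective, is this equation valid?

Yes

v (velocity) has dimensions [L T^-1].
m (mass) has dimensions [M].
J_imp (impulse) has dimensions [L M T^-1].

Left side: [L M T^-1]
Right side: [L M T^-1]

Both sides have the same dimensions, so the equation is dimensionally consistent.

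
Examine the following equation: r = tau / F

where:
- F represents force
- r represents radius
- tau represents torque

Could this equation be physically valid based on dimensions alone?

Yes

F (force) has dimensions [L M T^-2].
r (radius) has dimensions [L].
tau (torque) has dimensions [L^2 M T^-2].

Left side: [L]
Right side: [L]

Both sides have the same dimensions, so the equation is dimensionally consistent.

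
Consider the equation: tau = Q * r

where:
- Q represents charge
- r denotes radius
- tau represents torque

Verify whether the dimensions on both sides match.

No

Q (charge) has dimensions [I T].
r (radius) has dimensions [L].
tau (torque) has dimensions [L^2 M T^-2].

Left side: [L^2 M T^-2]
Right side: [I L T]

The two sides have different dimensions, so the equation is NOT dimensionally consistent.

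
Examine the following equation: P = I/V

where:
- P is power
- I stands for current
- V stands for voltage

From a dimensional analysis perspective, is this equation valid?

No

P (power) has dimensions [L^2 M T^-3].
I (current) has dimensions [I].
V (voltage) has dimensions [I^-1 L^2 M T^-3].

Left side: [L^2 M T^-3]
Right side: [I^2 L^-2 M^-1 T^3]

The two sides have different dimensions, so the equation is NOT dimensionally consistent.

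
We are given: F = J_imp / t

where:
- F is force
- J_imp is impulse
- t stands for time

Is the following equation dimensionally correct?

Yes

F (force) has dimensions [L M T^-2].
J_imp (impulse) has dimensions [L M T^-1].
t (time) has dimensions [T].

Left side: [L M T^-2]
Right side: [L M T^-2]

Both sides have the same dimensions, so the equation is dimensionally consistent.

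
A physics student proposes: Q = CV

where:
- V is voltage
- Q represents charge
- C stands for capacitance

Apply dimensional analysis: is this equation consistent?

Yes

V (voltage) has dimensions [I^-1 L^2 M T^-3].
Q (charge) has dimensions [I T].
C (capacitance) has dimensions [I^2 L^-2 M^-1 T^4].

Left side: [I T]
Right side: [I T]

Both sides have the same dimensions, so the equation is dimensionally consistent.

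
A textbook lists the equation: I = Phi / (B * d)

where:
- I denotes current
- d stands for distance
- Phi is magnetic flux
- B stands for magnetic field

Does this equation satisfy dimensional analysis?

No

I (current) has dimensions [I].
d (distance) has dimensions [L].
Phi (magnetic flux) has dimensions [I^-1 L^2 M T^-2].
B (magnetic field) has dimensions [I^-1 M T^-2].

Left side: [I]
Right side: [L]

The two sides have different dimensions, so the equation is NOT dimensionally consistent.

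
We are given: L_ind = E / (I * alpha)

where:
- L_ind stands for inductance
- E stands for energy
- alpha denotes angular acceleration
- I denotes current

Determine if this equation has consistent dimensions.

No

L_ind (inductance) has dimensions [I^-2 L^2 M T^-2].
E (energy) has dimensions [L^2 M T^-2].
alpha (angular acceleration) has dimensions [T^-2].
I (current) has dimensions [I].

Left side: [I^-2 L^2 M T^-2]
Right side: [I^-1 L^2 M]

The two sides have different dimensions, so the equation is NOT dimensionally consistent.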